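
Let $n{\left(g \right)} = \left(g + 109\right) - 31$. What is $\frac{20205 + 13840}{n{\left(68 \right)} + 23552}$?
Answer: $\frac{34045}{23698} \approx 1.4366$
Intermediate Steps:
$n{\left(g \right)} = 78 + g$ ($n{\left(g \right)} = \left(109 + g\right) - 31 = 78 + g$)
$\frac{20205 + 13840}{n{\left(68 \right)} + 23552} = \frac{20205 + 13840}{\left(78 + 68\right) + 23552} = \frac{34045}{146 + 23552} = \frac{34045}{23698}$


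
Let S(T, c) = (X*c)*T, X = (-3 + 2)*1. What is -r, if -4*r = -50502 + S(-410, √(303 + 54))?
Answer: -25251/2 + 205*√357/2 ≈ -10689.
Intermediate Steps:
X = -1 (X = -1*1 = -1)
S(T, c) = -T*c (S(T, c) = (-c)*T = -T*c)
r = 25251/2 - 205*√357/2 (r = -(-50502 - 1*(-410)*√(303 + 54))/4 = -(-50502 - 1*(-410)*√357)/4 = -(-50502 + 410*√357)/4 = 25251/2 - 205*√357/2 ≈ 10689.)
-r = -(25251/2 - 205*√357/2) = -25251/2 + 205*√357/2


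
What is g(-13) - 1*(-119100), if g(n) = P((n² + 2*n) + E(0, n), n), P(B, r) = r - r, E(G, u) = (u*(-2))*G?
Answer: 119100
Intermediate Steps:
E(G, u) = -2*G*u (E(G, u) = (-2*u)*G = -2*G*u)
P(B, r) = 0
g(n) = 0
g(-13) - 1*(-119100) = 0 - 1*(-119100) = 0 + 119100 = 119100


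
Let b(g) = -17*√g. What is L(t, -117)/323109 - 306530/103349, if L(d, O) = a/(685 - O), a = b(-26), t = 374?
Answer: -306530/103349 - 17*I*√26/259133418 ≈ -2.966 - 3.3451e-7*I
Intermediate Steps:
a = -17*I*√26 ≈ -86.683*I
L(d, O) = -17*I*√26/(685 - O) (L(d, O) = (-17*I*√26)/(685 - O) = -17*I*√26/(685 - O))
L(t, -117)/323109 - 306530/103349 = (17*I*√26/(-685 - 117))/323109 - 306530/103349 = (17*I*√26/(-802))*(1/323109) - 306530*1/103349 = (17*I*√26*(-1/802))*(1/323109) - 306530/103349 = -17*I*√26/802*(1/323109) - 306530/103349 = -17*I*√26/259133418 - 306530/103349 = -306530/103349 - 17*I*√26/259133418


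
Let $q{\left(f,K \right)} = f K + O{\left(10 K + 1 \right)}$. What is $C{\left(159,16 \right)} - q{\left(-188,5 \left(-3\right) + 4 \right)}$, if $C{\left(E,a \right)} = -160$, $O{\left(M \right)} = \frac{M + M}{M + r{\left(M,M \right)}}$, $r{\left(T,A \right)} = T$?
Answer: $-2229$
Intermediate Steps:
$O{\left(M \right)} = 1$ ($O{\left(M \right)} = \frac{M + M}{M + M} = \frac{2 M}{2 M} = 2 M \frac{1}{2 M} = 1$)
$q{\left(f,K \right)} = 1 + K f$ ($q{\left(f,K \right)} = f K + 1 = K f + 1 = 1 + K f$)
$C{\left(159,16 \right)} - q{\left(-188,5 \left(-3\right) + 4 \right)} = -160 - \left(1 + \left(5 \left(-3\right) + 4\right) \left(-188\right)\right) = -160 - \left(1 + \left(-15 + 4\right) \left(-188\right)\right) = -160 - \left(1 - -2068\right) = -160 - \left(1 + 2068\right) = -160 - 2069 = -2229$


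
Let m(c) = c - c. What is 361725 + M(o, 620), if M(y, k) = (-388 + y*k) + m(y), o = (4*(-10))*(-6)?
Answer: 510137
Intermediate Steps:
m(c) = 0
o = 240 (o = -40*(-6) = 240)
M(y, k) = -388 + k*y (M(y, k) = (-388 + y*k) + 0 = (-388 + k*y) + 0 = -388 + k*y)
361725 + M(o, 620) = 361725 + (-388 + 620*240) = 361725 + (-388 + 148800) = 361725 + 148412 = 510137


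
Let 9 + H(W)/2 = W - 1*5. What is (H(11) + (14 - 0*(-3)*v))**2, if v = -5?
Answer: 64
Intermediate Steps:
H(W) = -28 + 2*W (H(W) = -18 + 2*(W - 1*5) = -18 + 2*(W - 5) = -18 + 2*(-5 + W) = -18 + (-10 + 2*W) = -28 + 2*W)
(H(11) + (14 - 0*(-3)*v))**2 = ((-28 + 2*11) + (14 - 0*(-3)*(-5)))**2 = ((-28 + 22) + (14 - 0*(-5)))**2 = (-6 + (14 - 1*0))**2 = (-6 + (14 + 0))**2 = (-6 + 14)**2 = 8**2 = 64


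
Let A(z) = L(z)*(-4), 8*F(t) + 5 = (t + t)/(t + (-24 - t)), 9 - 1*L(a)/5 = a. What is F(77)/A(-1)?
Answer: 137/19200 ≈ 0.0071354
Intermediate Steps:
L(a) = 45 - 5*a
F(t) = -5/8 - t/96 (F(t) = -5/8 + ((t + t)/(t + (-24 - t)))/8 = -5/8 + ((2*t)/(-24))/8 = -5/8 + ((2*t)*(-1/24))/8 = -5/8 + (-t/12)/8 = -5/8 - t/96)
A(z) = -180 + 20*z (A(z) = (45 - 5*z)*(-4) = -180 + 20*z)
F(77)/A(-1) = (-5/8 - 1/96*77)/(-180 + 20*(-1)) = (-5/8 - 77/96)/(-180 - 20) = -137/96/(-200) = -137/96*(-1/200) = 137/19200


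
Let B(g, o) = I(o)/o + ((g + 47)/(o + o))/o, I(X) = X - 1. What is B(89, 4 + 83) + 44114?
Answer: 333906416/7569 ≈ 44115.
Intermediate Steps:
I(X) = -1 + X
B(g, o) = (-1 + o)/o + (47 + g)/(2*o²) (B(g, o) = (-1 + o)/o + ((g + 47)/(o + o))/o = (-1 + o)/o + ((47 + g)/((2*o)))/o = (-1 + o)/o + ((47 + g)*(1/(2*o)))/o = (-1 + o)/o + ((47 + g)/(2*o))/o = (-1 + o)/o + (47 + g)/(2*o²))
B(89, 4 + 83) + 44114 = (47 + 89 + 2*(4 + 83)*(-1 + (4 + 83)))/(2*(4 + 83)²) + 44114 = (½)*(47 + 89 + 2*87*(-1 + 87))/87² + 44114 = (½)*(1/7569)*(47 + 89 + 2*87*86) + 44114 = (½)*(1/7569)*(47 + 89 + 14964) + 44114 = (½)*(1/7569)*15100 + 44114 = 7550/7569 + 44114 = 333906416/7569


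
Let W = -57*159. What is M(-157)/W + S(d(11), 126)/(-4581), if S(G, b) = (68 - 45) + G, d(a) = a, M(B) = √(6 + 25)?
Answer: -34/4581 - √31/9063 ≈ -0.0080363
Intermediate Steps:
M(B) = √31
W = -9063
S(G, b) = 23 + G
M(-157)/W + S(d(11), 126)/(-4581) = √31/(-9063) + (23 + 11)/(-4581) = √31*(-1/9063) + 34*(-1/4581) = -√31/9063 - 34/4581 = -34/4581 - √31/9063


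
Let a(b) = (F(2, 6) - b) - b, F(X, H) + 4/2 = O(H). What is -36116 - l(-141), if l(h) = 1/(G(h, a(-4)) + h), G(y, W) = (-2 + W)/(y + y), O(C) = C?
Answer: -718202635/19886 ≈ -36116.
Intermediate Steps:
F(X, H) = -2 + H
a(b) = 4 - 2*b (a(b) = ((-2 + 6) - b) - b = (4 - b) - b = 4 - 2*b)
G(y, W) = (-2 + W)/(2*y) (G(y, W) = (-2 + W)/((2*y)) = (-2 + W)*(1/(2*y)) = (-2 + W)/(2*y))
l(h) = 1/(h + 5/h) (l(h) = 1/((-2 + (4 - 2*(-4)))/(2*h) + h) = 1/((-2 + (4 + 8))/(2*h) + h) = 1/((-2 + 12)/(2*h) + h) = 1/((½)*10/h + h) = 1/(5/h + h) = 1/(h + 5/h))
-36116 - l(-141) = -36116 - (-141)/(5 + (-141)²) = -36116 - (-141)/(5 + 19881) = -36116 - (-141)/19886 = -36116 - 1*(-141/19886) = -36116 + 141/19886 = -718202635/19886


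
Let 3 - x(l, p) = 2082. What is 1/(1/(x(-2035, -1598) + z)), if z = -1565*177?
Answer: -279084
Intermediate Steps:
x(l, p) = -2079 (x(l, p) = 3 - 1*2082 = 3 - 2082 = -2079)
z = -277005
1/(1/(x(-2035, -1598) + z)) = 1/(1/(-2079 - 277005)) = 1/(1/(-279084)) = 1/(-1/279084) = -279084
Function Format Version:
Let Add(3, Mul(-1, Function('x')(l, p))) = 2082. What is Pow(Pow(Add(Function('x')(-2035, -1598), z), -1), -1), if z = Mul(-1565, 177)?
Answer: -279084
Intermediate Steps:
Function('x')(l, p) = -2079 (Function('x')(l, p) = Add(3, Mul(-1, 2082)) = Add(3, -2082) = -2079)
z = -277005
Pow(Pow(Add(Function('x')(-2035, -1598), z), -1), -1) = Pow(Pow(Add(-2079, -277005), -1), -1) = Pow(Pow(-279084, -1), -1) = Pow(Rational(-1, 279084), -1) = -279084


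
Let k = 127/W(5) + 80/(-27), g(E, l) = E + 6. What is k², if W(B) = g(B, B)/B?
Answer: 264550225/88209 ≈ 2999.1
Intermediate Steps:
g(E, l) = 6 + E
W(B) = (6 + B)/B
k = 16265/297 (k = 127/(((6 + 5)/5)) + 80/(-27) = 127/(((⅕)*11)) + 80*(-1/27) = 127/(11/5) - 80/27 = 127*(5/11) - 80/27 = 635/11 - 80/27 = 16265/297 ≈ 54.764)
k² = (16265/297)² = 264550225/88209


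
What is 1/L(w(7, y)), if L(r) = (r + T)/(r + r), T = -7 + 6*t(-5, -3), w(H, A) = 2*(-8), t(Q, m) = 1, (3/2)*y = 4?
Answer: 32/17 ≈ 1.8824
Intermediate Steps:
y = 8/3 (y = (⅔)*4 = 8/3 ≈ 2.6667)
w(H, A) = -16
T = -1 (T = -7 + 6*1 = -7 + 6 = -1)
L(r) = (-1 + r)/(2*r) (L(r) = (r - 1)/(r + r) = (-1 + r)/((2*r)) = (-1 + r)*(1/(2*r)) = (-1 + r)/(2*r))
1/L(w(7, y)) = 1/((½)*(-1 - 16)/(-16)) = 1/((½)*(-1/16)*(-17)) = 1/(17/32) = 32/17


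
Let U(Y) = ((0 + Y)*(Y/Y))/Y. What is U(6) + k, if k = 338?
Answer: 339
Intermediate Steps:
U(Y) = 1 (U(Y) = (Y*1)/Y = Y/Y = 1)
U(6) + k = 1 + 338 = 339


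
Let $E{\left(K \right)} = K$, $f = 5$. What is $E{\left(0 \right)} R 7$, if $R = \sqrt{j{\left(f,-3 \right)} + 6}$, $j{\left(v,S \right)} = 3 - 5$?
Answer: $0$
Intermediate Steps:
$j{\left(v,S \right)} = -2$ ($j{\left(v,S \right)} = 3 - 5 = -2$)
$R = 2$ ($R = \sqrt{-2 + 6} = \sqrt{4} = 2$)
$E{\left(0 \right)} R 7 = 0 \cdot 2 \cdot 7 = 0 \cdot 7 = 0$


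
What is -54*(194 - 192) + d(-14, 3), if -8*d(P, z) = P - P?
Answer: -108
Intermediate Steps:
d(P, z) = 0 (d(P, z) = -(P - P)/8 = -⅛*0 = 0)
-54*(194 - 192) + d(-14, 3) = -54*(194 - 192) + 0 = -54*2 + 0 = -108 + 0 = -108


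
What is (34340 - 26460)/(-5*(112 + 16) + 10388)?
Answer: 1970/2437 ≈ 0.80837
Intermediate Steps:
(34340 - 26460)/(-5*(112 + 16) + 10388) = 7880/(-5*128 + 10388) = 7880/(-640 + 10388) = 7880/9748 = 7880*(1/9748) = 1970/2437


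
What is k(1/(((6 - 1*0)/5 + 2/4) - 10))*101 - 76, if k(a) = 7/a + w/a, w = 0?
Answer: -59441/10 ≈ -5944.1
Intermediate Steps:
k(a) = 7/a (k(a) = 7/a + 0/a = 7/a + 0 = 7/a)
k(1/(((6 - 1*0)/5 + 2/4) - 10))*101 - 76 = (7/(1/(((6 - 1*0)/5 + 2/4) - 10)))*101 - 76 = (7/(1/(((6 + 0)*(1/5) + 2*(1/4)) - 10)))*101 - 76 = (7/(1/((6*(1/5) + 1/2) - 10)))*101 - 76 = (7/(1/((6/5 + 1/2) - 10)))*101 - 76 = (7/(1/(17/10 - 10)))*101 - 76 = (7/(1/(-83/10)))*101 - 76 = (7/(-10/83))*101 - 76 = (7*(-83/10))*101 - 76 = -581/10*101 - 76 = -58681/10 - 76 = -59441/10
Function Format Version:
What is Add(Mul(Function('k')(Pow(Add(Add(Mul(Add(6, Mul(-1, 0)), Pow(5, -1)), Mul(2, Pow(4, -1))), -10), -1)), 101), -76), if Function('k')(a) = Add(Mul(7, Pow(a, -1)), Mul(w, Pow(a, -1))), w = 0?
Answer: Rational(-59441, 10) ≈ -5944.1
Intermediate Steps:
Function('k')(a) = Mul(7, Pow(a, -1)) (Function('k')(a) = Add(Mul(7, Pow(a, -1)), Mul(0, Pow(a, -1))) = Add(Mul(7, Pow(a, -1)), 0) = Mul(7, Pow(a, -1)))
Add(Mul(Function('k')(Pow(Add(Add(Mul(Add(6, Mul(-1, 0)), Pow(5, -1)), Mul(2, Pow(4, -1))), -10), -1)), 101), -76) = Add(Mul(Mul(7, Pow(Pow(Add(Add(Mul(Add(6, Mul(-1, 0)), Pow(5, -1)), Mul(2, Pow(4, -1))), -10), -1), -1)), 101), -76) = Add(Mul(Mul(7, Pow(Pow(Add(Add(Mul(Add(6, 0), Rational(1, 5)), Mul(2, Rational(1, 4))), -10), -1), -1)), 101), -76) = Add(Mul(Mul(7, Pow(Pow(Add(Add(Mul(6, Rational(1, 5)), Rational(1, 2)), -10), -1), -1)), 101), -76) = Add(Mul(Mul(7, Pow(Pow(Add(Add(Rational(6, 5), Rational(1, 2)), -10), -1), -1)), 101), -76) = Add(Mul(Mul(7, Pow(Pow(Add(Rational(17, 10), -10), -1), -1)), 101), -76) = Add(Mul(Mul(7, Pow(Pow(Rational(-83, 10), -1), -1)), 101), -76) = Add(Mul(Mul(7, Pow(Rational(-10, 83), -1)), 101), -76) = Add(Mul(Mul(7, Rational(-83, 10)), 101), -76) = Add(Mul(Rational(-581, 10), 101), -76) = Add(Rational(-58681, 10), -76) = Rational(-59441, 10)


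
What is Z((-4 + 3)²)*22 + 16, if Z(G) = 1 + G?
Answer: 60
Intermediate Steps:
Z((-4 + 3)²)*22 + 16 = (1 + (-4 + 3)²)*22 + 16 = (1 + (-1)²)*22 + 16 = (1 + 1)*22 + 16 = 2*22 + 16 = 44 + 16 = 60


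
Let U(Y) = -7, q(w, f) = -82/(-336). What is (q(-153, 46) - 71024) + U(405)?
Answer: -11933167/168 ≈ -71031.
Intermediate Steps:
q(w, f) = 41/168 (q(w, f) = -82*(-1/336) = 41/168)
(q(-153, 46) - 71024) + U(405) = (41/168 - 71024) - 7 = -11931991/168 - 7 = -11933167/168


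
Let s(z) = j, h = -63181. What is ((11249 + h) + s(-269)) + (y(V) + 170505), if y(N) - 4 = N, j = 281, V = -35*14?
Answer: 118368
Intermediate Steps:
V = -490
y(N) = 4 + N
s(z) = 281
((11249 + h) + s(-269)) + (y(V) + 170505) = ((11249 - 63181) + 281) + ((4 - 490) + 170505) = (-51932 + 281) + (-486 + 170505) = -51651 + 170019 = 118368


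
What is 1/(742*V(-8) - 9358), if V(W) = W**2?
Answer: 1/38130 ≈ 2.6226e-5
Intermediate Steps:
1/(742*V(-8) - 9358) = 1/(742*(-8)**2 - 9358) = 1/(742*64 - 9358) = 1/(47488 - 9358) = 1/38130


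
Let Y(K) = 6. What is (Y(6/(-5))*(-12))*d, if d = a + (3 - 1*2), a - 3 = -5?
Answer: 72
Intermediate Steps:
a = -2 (a = 3 - 5 = -2)
d = -1 (d = -2 + (3 - 1*2) = -2 + (3 - 2) = -2 + 1 = -1)
(Y(6/(-5))*(-12))*d = (6*(-12))*(-1) = -72*(-1) = 72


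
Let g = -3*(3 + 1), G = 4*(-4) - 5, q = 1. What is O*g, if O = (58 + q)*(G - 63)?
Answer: 59472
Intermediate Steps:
G = -21 (G = -16 - 5 = -21)
g = -12 (g = -3*4 = -12)
O = -4956 (O = (58 + 1)*(-21 - 63) = 59*(-84) = -4956)
O*g = -4956*(-12) = 59472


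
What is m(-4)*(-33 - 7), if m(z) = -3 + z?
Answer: 280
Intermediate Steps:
m(-4)*(-33 - 7) = (-3 - 4)*(-33 - 7) = -7*(-40) = 280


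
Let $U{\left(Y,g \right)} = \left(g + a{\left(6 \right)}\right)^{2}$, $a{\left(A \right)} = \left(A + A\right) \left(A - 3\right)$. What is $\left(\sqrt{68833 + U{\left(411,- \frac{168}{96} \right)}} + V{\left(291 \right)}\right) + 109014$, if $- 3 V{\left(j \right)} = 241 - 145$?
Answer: $108982 + \frac{11 \sqrt{9257}}{4} \approx 1.0925 \cdot 10^{5}$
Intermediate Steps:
$a{\left(A \right)} = 2 A \left(-3 + A\right)$
$V{\left(j \right)} = -32$ ($V{\left(j \right)} = - \frac{241 - 145}{3} = \left(- \frac{1}{3}\right) 96 = -32$)
$U{\left(Y,g \right)} = \left(36 + g\right)^{2}$ ($U{\left(Y,g \right)} = \left(g + 2 \cdot 6 \left(-3 + 6\right)\right)^{2} = \left(g + 2 \cdot 6 \cdot 3\right)^{2} = \left(g + 36\right)^{2} = \left(36 + g\right)^{2}$)
$\left(\sqrt{68833 + U{\left(411,- \frac{168}{96} \right)}} + V{\left(291 \right)}\right) + 109014 = \left(\sqrt{68833 + \left(36 - \frac{168}{96}\right)^{2}} - 32\right) + 109014 = \left(\sqrt{68833 + \left(36 - \frac{7}{4}\right)^{2}} - 32\right) + 109014 = \left(\sqrt{68833 + \left(\frac{137}{4}\right)^{2}} - 32\right) + 109014 = \left(\sqrt{68833 + \frac{18769}{16}} - 32\right) + 109014 = \left(\sqrt{\frac{1120097}{16}} - 32\right) + 109014 = \left(\frac{11 \sqrt{9257}}{4} - 32\right) + 109014 = \left(-32 + \frac{11 \sqrt{9257}}{4}\right) + 109014 = 108982 + \frac{11 \sqrt{9257}}{4}$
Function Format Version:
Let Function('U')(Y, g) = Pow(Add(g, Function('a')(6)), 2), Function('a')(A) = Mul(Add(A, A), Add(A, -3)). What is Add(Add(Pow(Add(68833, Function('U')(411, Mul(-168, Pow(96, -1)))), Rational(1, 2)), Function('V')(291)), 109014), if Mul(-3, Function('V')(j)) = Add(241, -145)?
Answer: Add(108982, Mul(Rational(11, 4), Pow(9257, Rational(1, 2)))) ≈ 1.0925e+5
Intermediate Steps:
Function('a')(A) = Mul(2, A, Add(-3, A)) (Function('a')(A) = Mul(Mul(2, A), Add(-3, A)) = Mul(2, A, Add(-3, A)))
Function('V')(j) = -32 (Function('V')(j) = Mul(Rational(-1, 3), Add(241, -145)) = Mul(Rational(-1, 3), 96) = -32)
Function('U')(Y, g) = Pow(Add(36, g), 2) (Function('U')(Y, g) = Pow(Add(g, Mul(2, 6, Add(-3, 6))), 2) = Pow(Add(g, Mul(2, 6, 3)), 2) = Pow(Add(g, 36), 2) = Pow(Add(36, g), 2))
Add(Add(Pow(Add(68833, Function('U')(411, Mul(-168, Pow(96, -1)))), Rational(1, 2)), Function('V')(291)), 109014) = Add(Add(Pow(Add(68833, Pow(Add(36, Mul(-168, Pow(96, -1))), 2)), Rational(1, 2)), -32), 109014) = Add(Add(Pow(Add(68833, Pow(Add(36, Mul(-168, Rational(1, 96))), 2)), Rational(1, 2)), -32), 109014) = Add(Add(Pow(Add(68833, Pow(Add(36, Rational(-7, 4)), 2)), Rational(1, 2)), -32), 109014) = Add(Add(Pow(Add(68833, Pow(Rational(137, 4), 2)), Rational(1, 2)), -32), 109014) = Add(Add(Pow(Add(68833, Rational(18769, 16)), Rational(1, 2)), -32), 109014) = Add(Add(Pow(Rational(1120097, 16), Rational(1, 2)), -32), 109014) = Add(Add(Mul(Rational(11, 4), Pow(9257, Rational(1, 2))), -32), 109014) = Add(Add(-32, Mul(Rational(11, 4), Pow(9257, Rational(1, 2)))), 109014) = Add(108982, Mul(Rational(11, 4), Pow(9257, Rational(1, 2))))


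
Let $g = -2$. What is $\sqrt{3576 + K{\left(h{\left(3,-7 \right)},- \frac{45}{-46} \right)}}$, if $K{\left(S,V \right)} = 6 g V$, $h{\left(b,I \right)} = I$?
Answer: $\frac{\sqrt{1885494}}{23} \approx 59.701$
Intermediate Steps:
$K{\left(S,V \right)} = - 12 V$ ($K{\left(S,V \right)} = 6 \left(-2\right) V = - 12 V$)
$\sqrt{3576 + K{\left(h{\left(3,-7 \right)},- \frac{45}{-46} \right)}} = \sqrt{3576 - 12 \left(- \frac{45}{-46}\right)} = \sqrt{3576 - 12 \left(\left(-45\right) \left(- \frac{1}{46}\right)\right)} = \sqrt{3576 - \frac{270}{23}} = \sqrt{\frac{81978}{23}} = \frac{\sqrt{1885494}}{23}$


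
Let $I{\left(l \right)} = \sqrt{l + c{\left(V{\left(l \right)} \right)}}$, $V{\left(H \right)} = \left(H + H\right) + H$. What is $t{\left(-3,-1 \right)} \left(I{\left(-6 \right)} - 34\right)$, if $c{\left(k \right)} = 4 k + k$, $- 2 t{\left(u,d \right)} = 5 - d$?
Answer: $102 - 12 i \sqrt{6} \approx 102.0 - 29.394 i$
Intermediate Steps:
$V{\left(H \right)} = 3 H$ ($V{\left(H \right)} = 2 H + H = 3 H$)
$t{\left(u,d \right)} = - \frac{5}{2} + \frac{d}{2}$ ($t{\left(u,d \right)} = - \frac{5 - d}{2} = - \frac{5}{2} + \frac{d}{2}$)
$c{\left(k \right)} = 5 k$
$I{\left(l \right)} = 4 \sqrt{l}$ ($I{\left(l \right)} = \sqrt{l + 5 \cdot 3 l} = \sqrt{l + 15 l} = \sqrt{16 l} = 4 \sqrt{l}$)
$t{\left(-3,-1 \right)} \left(I{\left(-6 \right)} - 34\right) = \left(- \frac{5}{2} + \frac{1}{2} \left(-1\right)\right) \left(4 \sqrt{-6} - 34\right) = \left(- \frac{5}{2} - \frac{1}{2}\right) \left(4 i \sqrt{6} - 34\right) = - 3 \left(4 i \sqrt{6} - 34\right) = - 3 \left(-34 + 4 i \sqrt{6}\right) = 102 - 12 i \sqrt{6}$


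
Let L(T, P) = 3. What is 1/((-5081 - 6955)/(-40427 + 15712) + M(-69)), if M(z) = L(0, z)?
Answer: 24715/86181 ≈ 0.28678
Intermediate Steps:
M(z) = 3
1/((-5081 - 6955)/(-40427 + 15712) + M(-69)) = 1/((-5081 - 6955)/(-40427 + 15712) + 3) = 1/(-12036/(-24715) + 3) = 1/(-12036*(-1/24715) + 3) = 1/(12036/24715 + 3) = 1/(86181/24715) = 24715/86181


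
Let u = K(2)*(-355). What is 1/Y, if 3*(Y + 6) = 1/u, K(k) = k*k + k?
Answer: -6390/38341 ≈ -0.16666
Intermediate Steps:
K(k) = k + k² (K(k) = k² + k = k + k²)
u = -2130 (u = (2*(1 + 2))*(-355) = (2*3)*(-355) = 6*(-355) = -2130)
Y = -38341/6390 (Y = -6 + (⅓)/(-2130) = -6 + (⅓)*(-1/2130) = -6 - 1/6390 = -38341/6390 ≈ -6.0002)
1/Y = 1/(-38341/6390) = -6390/38341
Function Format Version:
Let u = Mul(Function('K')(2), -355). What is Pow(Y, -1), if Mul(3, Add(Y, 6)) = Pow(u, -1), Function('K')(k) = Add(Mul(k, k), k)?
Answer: Rational(-6390, 38341) ≈ -0.16666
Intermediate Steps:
Function('K')(k) = Add(k, Pow(k, 2)) (Function('K')(k) = Add(Pow(k, 2), k) = Add(k, Pow(k, 2)))
u = -2130 (u = Mul(Mul(2, Add(1, 2)), -355) = Mul(Mul(2, 3), -355) = Mul(6, -355) = -2130)
Y = Rational(-38341, 6390) (Y = Add(-6, Mul(Rational(1, 3), Pow(-2130, -1))) = Add(-6, Mul(Rational(1, 3), Rational(-1, 2130))) = Add(-6, Rational(-1, 6390)) = Rational(-38341, 6390) ≈ -6.0002)
Pow(Y, -1) = Pow(Rational(-38341, 6390), -1) = Rational(-6390, 38341)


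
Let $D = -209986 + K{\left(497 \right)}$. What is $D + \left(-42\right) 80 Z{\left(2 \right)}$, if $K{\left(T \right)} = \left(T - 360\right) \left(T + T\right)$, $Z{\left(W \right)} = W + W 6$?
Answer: $-120848$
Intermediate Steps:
$Z{\left(W \right)} = 7 W$ ($Z{\left(W \right)} = W + 6 W = 7 W$)
$K{\left(T \right)} = 2 T \left(-360 + T\right)$ ($K{\left(T \right)} = \left(-360 + T\right) 2 T = 2 T \left(-360 + T\right)$)
$D = -73808$ ($D = -209986 + 2 \cdot 497 \left(-360 + 497\right) = -209986 + 2 \cdot 497 \cdot 137 = -209986 + 136178 = -73808$)
$D + \left(-42\right) 80 Z{\left(2 \right)} = -73808 + \left(-42\right) 80 \cdot 7 \cdot 2 = -73808 - 47040 = -120848$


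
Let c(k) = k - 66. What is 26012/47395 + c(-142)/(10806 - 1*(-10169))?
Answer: 107148708/198822025 ≈ 0.53892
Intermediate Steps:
c(k) = -66 + k
26012/47395 + c(-142)/(10806 - 1*(-10169)) = 26012/47395 + (-66 - 142)/(10806 - 1*(-10169)) = 26012*(1/47395) - 208/(10806 + 10169) = 26012/47395 - 208/20975 = 107148708/198822025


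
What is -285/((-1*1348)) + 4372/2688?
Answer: 416221/226464 ≈ 1.8379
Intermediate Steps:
-285/((-1*1348)) + 4372/2688 = -285/(-1348) + 4372*(1/2688) = -285*(-1/1348) + 1093/672 = 285/1348 + 1093/672 = 416221/226464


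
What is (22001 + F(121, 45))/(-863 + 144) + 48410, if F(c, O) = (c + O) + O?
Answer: 34784578/719 ≈ 48379.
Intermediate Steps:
F(c, O) = c + 2*O (F(c, O) = (O + c) + O = c + 2*O)
(22001 + F(121, 45))/(-863 + 144) + 48410 = (22001 + (121 + 2*45))/(-863 + 144) + 48410 = (22001 + (121 + 90))/(-719) + 48410 = (22001 + 211)*(-1/719) + 48410 = 22212*(-1/719) + 48410 = -22212/719 + 48410 = 34784578/719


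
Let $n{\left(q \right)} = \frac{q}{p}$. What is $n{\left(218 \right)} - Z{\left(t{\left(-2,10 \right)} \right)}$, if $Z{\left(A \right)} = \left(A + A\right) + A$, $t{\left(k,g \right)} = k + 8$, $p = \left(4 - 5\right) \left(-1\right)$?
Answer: $200$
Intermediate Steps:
$p = 1$ ($p = \left(-1\right) \left(-1\right) = 1$)
$t{\left(k,g \right)} = 8 + k$
$n{\left(q \right)} = q$ ($n{\left(q \right)} = \frac{q}{1} = q 1 = q$)
$Z{\left(A \right)} = 3 A$ ($Z{\left(A \right)} = 2 A + A = 3 A$)
$n{\left(218 \right)} - Z{\left(t{\left(-2,10 \right)} \right)} = 218 - 3 \left(8 - 2\right) = 218 - 3 \cdot 6 = 218 - 18 = 200$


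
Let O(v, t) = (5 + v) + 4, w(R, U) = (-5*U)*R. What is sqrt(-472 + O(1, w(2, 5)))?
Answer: I*sqrt(462) ≈ 21.494*I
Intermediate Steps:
w(R, U) = -5*R*U
O(v, t) = 9 + v
sqrt(-472 + O(1, w(2, 5))) = sqrt(-472 + (9 + 1)) = sqrt(-472 + 10) = sqrt(-462) = I*sqrt(462)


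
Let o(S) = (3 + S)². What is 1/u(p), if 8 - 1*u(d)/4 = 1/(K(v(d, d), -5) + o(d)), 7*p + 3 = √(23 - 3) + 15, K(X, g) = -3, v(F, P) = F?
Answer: 1109909/35267286 - 539*√5/17633643 ≈ 0.031403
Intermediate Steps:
p = 12/7 + 2*√5/7 (p = -3/7 + (√(23 - 3) + 15)/7 = -3/7 + (√20 + 15)/7 = -3/7 + (2*√5 + 15)/7 = -3/7 + (15 + 2*√5)/7 = -3/7 + (15/7 + 2*√5/7) = 12/7 + 2*√5/7 ≈ 2.3532)
u(d) = 32 - 4/(-3 + (3 + d)²)
1/u(p) = 1/(4*(-25 + 8*(3 + (12/7 + 2*√5/7))²)/(-3 + (3 + (12/7 + 2*√5/7))²)) = 1/(4*(-25 + 8*(33/7 + 2*√5/7)²)/(-3 + (33/7 + 2*√5/7)²)) = (-3 + (33/7 + 2*√5/7)²)/(4*(-25 + 8*(33/7 + 2*√5/7)²))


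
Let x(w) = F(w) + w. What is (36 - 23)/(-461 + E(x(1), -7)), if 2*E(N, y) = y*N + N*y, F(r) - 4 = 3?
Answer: -13/517 ≈ -0.025145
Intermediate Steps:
F(r) = 7 (F(r) = 4 + 3 = 7)
x(w) = 7 + w
E(N, y) = N*y (E(N, y) = (y*N + N*y)/2 = (N*y + N*y)/2 = (2*N*y)/2 = N*y)
(36 - 23)/(-461 + E(x(1), -7)) = (36 - 23)/(-461 + (7 + 1)*(-7)) = 13/(-461 + 8*(-7)) = 13/(-461 - 56) = 13/(-517) = 13*(-1/517) = -13/517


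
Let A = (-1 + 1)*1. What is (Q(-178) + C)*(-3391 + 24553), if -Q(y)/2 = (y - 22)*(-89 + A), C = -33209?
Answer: -1456136058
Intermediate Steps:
A = 0 (A = 0*1 = 0)
Q(y) = -3916 + 178*y (Q(y) = -2*(y - 22)*(-89 + 0) = -2*(-22 + y)*(-89) = -2*(1958 - 89*y) = -3916 + 178*y)
(Q(-178) + C)*(-3391 + 24553) = ((-3916 + 178*(-178)) - 33209)*(-3391 + 24553) = ((-3916 - 31684) - 33209)*21162 = (-35600 - 33209)*21162 = -68809*21162 = -1456136058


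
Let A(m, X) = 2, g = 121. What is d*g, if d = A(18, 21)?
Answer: 242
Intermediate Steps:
d = 2
d*g = 2*121 = 242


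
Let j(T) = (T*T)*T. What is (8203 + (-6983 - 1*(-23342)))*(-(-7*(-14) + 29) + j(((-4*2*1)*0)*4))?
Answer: -3119374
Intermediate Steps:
j(T) = T³ (j(T) = T²*T = T³)
(8203 + (-6983 - 1*(-23342)))*(-(-7*(-14) + 29) + j(((-4*2*1)*0)*4)) = (8203 + (-6983 - 1*(-23342)))*(-(-7*(-14) + 29) + (((-4*2*1)*0)*4)³) = (8203 + (-6983 + 23342))*(-(98 + 29) + ((-8*1*0)*4)³) = (8203 + 16359)*(-1*127 + (-8*0*4)³) = 24562*(-127 + (0*4)³) = 24562*(-127 + 0³) = 24562*(-127 + 0) = 24562*(-127) = -3119374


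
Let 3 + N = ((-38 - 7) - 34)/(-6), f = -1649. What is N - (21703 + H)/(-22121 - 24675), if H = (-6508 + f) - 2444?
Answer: 365146/35097 ≈ 10.404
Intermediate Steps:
H = -10601 (H = (-6508 - 1649) - 2444 = -8157 - 2444 = -10601)
N = 61/6 (N = -3 + ((-38 - 7) - 34)/(-6) = -3 + (-45 - 34)*(-1/6) = -3 - 79*(-1/6) = -3 + 79/6 = 61/6 ≈ 10.167)
N - (21703 + H)/(-22121 - 24675) = 61/6 - (21703 - 10601)/(-22121 - 24675) = 61/6 - 11102/(-46796) = 61/6 - 11102*(-1)/46796 = 61/6 - 1*(-5551/23398) = 61/6 + 5551/23398 = 365146/35097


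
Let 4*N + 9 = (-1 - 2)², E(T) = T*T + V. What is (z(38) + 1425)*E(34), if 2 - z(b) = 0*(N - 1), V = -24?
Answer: 1615364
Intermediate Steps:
E(T) = -24 + T² (E(T) = T*T - 24 = T² - 24 = -24 + T²)
N = 0 (N = -9/4 + (-1 - 2)²/4 = -9/4 + (¼)*(-3)² = -9/4 + (¼)*9 = -9/4 + 9/4 = 0)
z(b) = 2 (z(b) = 2 - 0*(0 - 1) = 2 - 0*(-1) = 2 - 1*0 = 2 + 0 = 2)
(z(38) + 1425)*E(34) = (2 + 1425)*(-24 + 34²) = 1427*(-24 + 1156) = 1427*1132 = 1615364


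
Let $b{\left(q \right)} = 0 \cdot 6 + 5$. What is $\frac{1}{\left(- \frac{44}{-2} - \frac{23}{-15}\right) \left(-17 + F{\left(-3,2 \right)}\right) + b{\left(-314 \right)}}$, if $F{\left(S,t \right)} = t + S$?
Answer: $- \frac{5}{2093} \approx -0.0023889$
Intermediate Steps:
$b{\left(q \right)} = 5$ ($b{\left(q \right)} = 0 + 5 = 5$)
$F{\left(S,t \right)} = S + t$
$\frac{1}{\left(- \frac{44}{-2} - \frac{23}{-15}\right) \left(-17 + F{\left(-3,2 \right)}\right) + b{\left(-314 \right)}} = \frac{1}{\left(- \frac{44}{-2} - \frac{23}{-15}\right) \left(-17 + \left(-3 + 2\right)\right) + 5} = \frac{1}{\left(\left(-44\right) \left(- \frac{1}{2}\right) - - \frac{23}{15}\right) \left(-17 - 1\right) + 5} = \frac{1}{\left(22 + \frac{23}{15}\right) \left(-18\right) + 5} = \frac{1}{\frac{353}{15} \left(-18\right) + 5} = \frac{1}{- \frac{2118}{5} + 5} = \frac{1}{- \frac{2093}{5}} = - \frac{5}{2093}$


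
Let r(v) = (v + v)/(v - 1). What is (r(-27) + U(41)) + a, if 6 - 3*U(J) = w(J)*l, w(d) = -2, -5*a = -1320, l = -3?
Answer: 3723/14 ≈ 265.93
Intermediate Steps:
a = 264 (a = -⅕*(-1320) = 264)
U(J) = 0 (U(J) = 2 - (-2)*(-3)/3 = 2 - ⅓*6 = 2 - 2 = 0)
r(v) = 2*v/(-1 + v) (r(v) = (2*v)/(-1 + v) = 2*v/(-1 + v))
(r(-27) + U(41)) + a = (2*(-27)/(-1 - 27) + 0) + 264 = (2*(-27)/(-28) + 0) + 264 = (2*(-27)*(-1/28) + 0) + 264 = (27/14 + 0) + 264 = 27/14 + 264 = 3723/14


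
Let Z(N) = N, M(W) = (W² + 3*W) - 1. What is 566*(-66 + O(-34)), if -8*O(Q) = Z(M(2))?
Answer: -151971/4 ≈ -37993.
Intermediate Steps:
M(W) = -1 + W² + 3*W
O(Q) = -9/8 (O(Q) = -(-1 + 2² + 3*2)/8 = -(-1 + 4 + 6)/8 = -⅛*9 = -9/8)
566*(-66 + O(-34)) = 566*(-66 - 9/8) = 566*(-537/8) = -151971/4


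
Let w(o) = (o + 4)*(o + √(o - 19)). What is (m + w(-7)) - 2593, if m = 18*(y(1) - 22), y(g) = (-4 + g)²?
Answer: -2806 - 3*I*√26 ≈ -2806.0 - 15.297*I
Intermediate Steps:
w(o) = (4 + o)*(o + √(-19 + o))
m = -234 (m = 18*((-4 + 1)² - 22) = 18*((-3)² - 22) = 18*(9 - 22) = 18*(-13) = -234)
(m + w(-7)) - 2593 = (-234 + ((-7)² + 4*(-7) + 4*√(-19 - 7) - 7*√(-19 - 7))) - 2593 = (-234 + (49 - 28 + 4*√(-26) - 7*I*√26)) - 2593 = (-234 + (49 - 28 + 4*(I*√26) - 7*I*√26)) - 2593 = (-234 + (49 - 28 + 4*I*√26 - 7*I*√26)) - 2593 = (-234 + (21 - 3*I*√26)) - 2593 = (-213 - 3*I*√26) - 2593 = -2806 - 3*I*√26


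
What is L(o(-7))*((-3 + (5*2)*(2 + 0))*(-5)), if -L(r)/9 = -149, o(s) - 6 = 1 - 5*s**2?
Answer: -113985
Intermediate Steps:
o(s) = 7 - 5*s**2 (o(s) = 6 + (1 - 5*s**2) = 7 - 5*s**2)
L(r) = 1341 (L(r) = -9*(-149) = 1341)
L(o(-7))*((-3 + (5*2)*(2 + 0))*(-5)) = 1341*((-3 + (5*2)*(2 + 0))*(-5)) = 1341*((-3 + 10*2)*(-5)) = 1341*((-3 + 20)*(-5)) = 1341*(17*(-5)) = 1341*(-85) = -113985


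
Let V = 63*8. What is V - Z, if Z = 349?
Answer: 155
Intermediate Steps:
V = 504
V - Z = 504 - 1*349 = 504 - 349 = 155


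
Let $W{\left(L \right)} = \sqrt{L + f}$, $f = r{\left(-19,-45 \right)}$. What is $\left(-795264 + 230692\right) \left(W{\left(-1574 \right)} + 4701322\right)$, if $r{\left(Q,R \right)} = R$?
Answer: $-2654234764184 - 564572 i \sqrt{1619} \approx -2.6542 \cdot 10^{12} - 2.2717 \cdot 10^{7} i$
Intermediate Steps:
$f = -45$
$W{\left(L \right)} = \sqrt{-45 + L}$ ($W{\left(L \right)} = \sqrt{L - 45} = \sqrt{-45 + L}$)
$\left(-795264 + 230692\right) \left(W{\left(-1574 \right)} + 4701322\right) = \left(-795264 + 230692\right) \left(\sqrt{-45 - 1574} + 4701322\right) = - 564572 \left(\sqrt{-1619} + 4701322\right) = - 564572 \left(i \sqrt{1619} + 4701322\right) = - 564572 \left(4701322 + i \sqrt{1619}\right) = -2654234764184 - 564572 i \sqrt{1619}$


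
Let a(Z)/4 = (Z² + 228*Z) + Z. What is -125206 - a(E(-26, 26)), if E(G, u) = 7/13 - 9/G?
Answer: -21297285/169 ≈ -1.2602e+5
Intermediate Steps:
E(G, u) = 7/13 - 9/G (E(G, u) = 7*(1/13) - 9/G = 7/13 - 9/G)
a(Z) = 4*Z² + 916*Z (a(Z) = 4*((Z² + 228*Z) + Z) = 4*(Z² + 229*Z) = 4*Z² + 916*Z)
-125206 - a(E(-26, 26)) = -125206 - 4*(7/13 - 9/(-26))*(229 + (7/13 - 9/(-26))) = -125206 - 4*(7/13 - 9*(-1/26))*(229 + (7/13 - 9*(-1/26))) = -125206 - 4*(7/13 + 9/26)*(229 + (7/13 + 9/26)) = -125206 - 4*23*(229 + 23/26)/26 = -125206 - 4*23*5977/(26*26) = -125206 - 1*137471/169 = -125206 - 137471/169 = -21297285/169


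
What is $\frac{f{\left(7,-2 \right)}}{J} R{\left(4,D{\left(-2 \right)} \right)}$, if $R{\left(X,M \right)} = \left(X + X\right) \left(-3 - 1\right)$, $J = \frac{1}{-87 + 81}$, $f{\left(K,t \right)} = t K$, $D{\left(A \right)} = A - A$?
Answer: $-2688$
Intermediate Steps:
$D{\left(A \right)} = 0$
$f{\left(K,t \right)} = K t$
$J = - \frac{1}{6}$ ($J = \frac{1}{-6} = - \frac{1}{6} \approx -0.16667$)
$R{\left(X,M \right)} = - 8 X$ ($R{\left(X,M \right)} = 2 X \left(-4\right) = - 8 X$)
$\frac{f{\left(7,-2 \right)}}{J} R{\left(4,D{\left(-2 \right)} \right)} = \frac{7 \left(-2\right)}{- \frac{1}{6}} \left(\left(-8\right) 4\right) = \left(-6\right) \left(-14\right) \left(-32\right) = 84 \left(-32\right) = -2688$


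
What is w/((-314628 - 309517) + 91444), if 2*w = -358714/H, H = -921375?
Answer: -179357/490817383875 ≈ -3.6542e-7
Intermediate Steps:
w = 179357/921375 (w = (-358714/(-921375))/2 = (-358714*(-1/921375))/2 = (½)*(358714/921375) = 179357/921375 ≈ 0.19466)
w/((-314628 - 309517) + 91444) = 179357/(921375*((-314628 - 309517) + 91444)) = 179357/(921375*(-624145 + 91444)) = (179357/921375)/(-532701) = (179357/921375)*(-1/532701) = -179357/490817383875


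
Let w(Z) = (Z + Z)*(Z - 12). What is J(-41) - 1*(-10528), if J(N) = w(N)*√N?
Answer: 10528 + 4346*I*√41 ≈ 10528.0 + 27828.0*I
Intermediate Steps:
w(Z) = 2*Z*(-12 + Z) (w(Z) = (2*Z)*(-12 + Z) = 2*Z*(-12 + Z))
J(N) = 2*N^(3/2)*(-12 + N) (J(N) = (2*N*(-12 + N))*√N = 2*N^(3/2)*(-12 + N))
J(-41) - 1*(-10528) = 2*(-41)^(3/2)*(-12 - 41) - 1*(-10528) = 2*(-41*I*√41)*(-53) + 10528 = 4346*I*√41 + 10528 = 10528 + 4346*I*√41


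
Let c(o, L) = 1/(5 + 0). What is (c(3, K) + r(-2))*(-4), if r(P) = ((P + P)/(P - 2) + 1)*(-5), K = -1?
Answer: 196/5 ≈ 39.200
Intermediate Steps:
c(o, L) = ⅕ (c(o, L) = 1/5 = ⅕)
r(P) = -5 - 10*P/(-2 + P) (r(P) = ((2*P)/(-2 + P) + 1)*(-5) = (2*P/(-2 + P) + 1)*(-5) = (1 + 2*P/(-2 + P))*(-5) = -5 - 10*P/(-2 + P))
(c(3, K) + r(-2))*(-4) = (⅕ + 5*(2 - 3*(-2))/(-2 - 2))*(-4) = (⅕ + 5*(2 + 6)/(-4))*(-4) = (⅕ + 5*(-¼)*8)*(-4) = (⅕ - 10)*(-4) = -49/5*(-4) = 196/5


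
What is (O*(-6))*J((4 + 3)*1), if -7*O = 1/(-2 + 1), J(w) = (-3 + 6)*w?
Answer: -18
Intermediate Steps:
J(w) = 3*w
O = ⅐ (O = -1/(7*(-2 + 1)) = -⅐/(-1) = -⅐*(-1) = ⅐ ≈ 0.14286)
(O*(-6))*J((4 + 3)*1) = ((⅐)*(-6))*(3*((4 + 3)*1)) = -18*7*1/7 = -18*7/7 = -6/7*21 = -18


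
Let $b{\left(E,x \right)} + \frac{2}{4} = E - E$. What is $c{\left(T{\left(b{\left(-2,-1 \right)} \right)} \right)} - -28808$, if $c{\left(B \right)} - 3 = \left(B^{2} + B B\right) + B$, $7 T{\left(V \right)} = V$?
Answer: $\frac{1411736}{49} \approx 28811.0$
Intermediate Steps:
$b{\left(E,x \right)} = - \frac{1}{2}$ ($b{\left(E,x \right)} = - \frac{1}{2} + \left(E - E\right) = - \frac{1}{2} + 0 = - \frac{1}{2}$)
$T{\left(V \right)} = \frac{V}{7}$
$c{\left(B \right)} = 3 + B + 2 B^{2}$ ($c{\left(B \right)} = 3 + \left(\left(B^{2} + B B\right) + B\right) = 3 + \left(\left(B^{2} + B^{2}\right) + B\right) = 3 + \left(2 B^{2} + B\right) = 3 + \left(B + 2 B^{2}\right) = 3 + B + 2 B^{2}$)
$c{\left(T{\left(b{\left(-2,-1 \right)} \right)} \right)} - -28808 = \left(3 + \frac{1}{7} \left(- \frac{1}{2}\right) + 2 \left(\frac{1}{7} \left(- \frac{1}{2}\right)\right)^{2}\right) - -28808 = \left(3 - \frac{1}{14} + 2 \left(- \frac{1}{14}\right)^{2}\right) + 28808 = \left(3 - \frac{1}{14} + 2 \cdot \frac{1}{196}\right) + 28808 = \left(3 - \frac{1}{14} + \frac{1}{98}\right) + 28808 = \frac{144}{49} + 28808 = \frac{1411736}{49}$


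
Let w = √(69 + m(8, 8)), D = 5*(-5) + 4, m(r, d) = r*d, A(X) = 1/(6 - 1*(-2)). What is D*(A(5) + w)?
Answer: -21/8 - 21*√133 ≈ -244.81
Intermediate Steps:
A(X) = ⅛ (A(X) = 1/(6 + 2) = 1/8 = ⅛)
m(r, d) = d*r
D = -21 (D = -25 + 4 = -21)
w = √133 (w = √(69 + 8*8) = √(69 + 64) = √133 ≈ 11.533)
D*(A(5) + w) = -21*(⅛ + √133) = -21/8 - 21*√133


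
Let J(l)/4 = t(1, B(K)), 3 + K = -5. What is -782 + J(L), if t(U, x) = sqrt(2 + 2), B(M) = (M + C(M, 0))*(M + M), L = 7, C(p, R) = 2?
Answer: -774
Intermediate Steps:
K = -8 (K = -3 - 5 = -8)
B(M) = 2*M*(2 + M) (B(M) = (M + 2)*(M + M) = (2 + M)*(2*M) = 2*M*(2 + M))
t(U, x) = 2 (t(U, x) = sqrt(4) = 2)
J(l) = 8 (J(l) = 4*2 = 8)
-782 + J(L) = -782 + 8 = -774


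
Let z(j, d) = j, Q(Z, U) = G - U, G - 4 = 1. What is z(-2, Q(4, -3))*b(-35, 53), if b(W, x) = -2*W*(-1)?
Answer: 140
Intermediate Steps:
G = 5 (G = 4 + 1 = 5)
Q(Z, U) = 5 - U
b(W, x) = 2*W
z(-2, Q(4, -3))*b(-35, 53) = -4*(-35) = -2*(-70) = 140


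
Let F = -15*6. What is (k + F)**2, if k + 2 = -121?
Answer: 45369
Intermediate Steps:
F = -90
k = -123 (k = -2 - 121 = -123)
(k + F)**2 = (-123 - 90)**2 = (-213)**2 = 45369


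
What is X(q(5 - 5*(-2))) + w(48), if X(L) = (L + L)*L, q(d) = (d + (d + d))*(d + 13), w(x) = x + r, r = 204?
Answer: 3175452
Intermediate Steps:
w(x) = 204 + x (w(x) = x + 204 = 204 + x)
q(d) = 3*d*(13 + d) (q(d) = (d + 2*d)*(13 + d) = (3*d)*(13 + d) = 3*d*(13 + d))
X(L) = 2*L² (X(L) = (2*L)*L = 2*L²)
X(q(5 - 5*(-2))) + w(48) = 2*(3*(5 - 5*(-2))*(13 + (5 - 5*(-2))))² + (204 + 48) = 2*(3*(5 + 10)*(13 + (5 + 10)))² + 252 = 2*(3*15*(13 + 15))² + 252 = 2*(3*15*28)² + 252 = 2*1260² + 252 = 2*1587600 + 252 = 3175200 + 252 = 3175452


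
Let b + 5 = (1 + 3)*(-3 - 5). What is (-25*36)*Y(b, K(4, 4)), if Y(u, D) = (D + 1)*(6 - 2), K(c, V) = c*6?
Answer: -90000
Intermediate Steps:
K(c, V) = 6*c
b = -37 (b = -5 + (1 + 3)*(-3 - 5) = -5 + 4*(-8) = -5 - 32 = -37)
Y(u, D) = 4 + 4*D (Y(u, D) = (1 + D)*4 = 4 + 4*D)
(-25*36)*Y(b, K(4, 4)) = (-25*36)*(4 + 4*(6*4)) = -900*(4 + 4*24) = -900*(4 + 96) = -900*100 = -90000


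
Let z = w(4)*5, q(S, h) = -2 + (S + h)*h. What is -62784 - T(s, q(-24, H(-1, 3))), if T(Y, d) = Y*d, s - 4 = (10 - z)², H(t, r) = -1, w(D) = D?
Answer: -65176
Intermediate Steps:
q(S, h) = -2 + h*(S + h)
z = 20 (z = 4*5 = 20)
s = 104 (s = 4 + (10 - 1*20)² = 4 + (10 - 20)² = 4 + (-10)² = 4 + 100 = 104)
-62784 - T(s, q(-24, H(-1, 3))) = -62784 - 104*(-2 + (-1)² - 24*(-1)) = -62784 - 104*(-2 + 1 + 24) = -62784 - 104*23 = -62784 - 1*2392 = -62784 - 2392 = -65176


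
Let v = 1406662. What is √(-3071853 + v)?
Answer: I*√1665191 ≈ 1290.4*I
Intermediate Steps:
√(-3071853 + v) = √(-3071853 + 1406662) = √(-1665191) = I*√1665191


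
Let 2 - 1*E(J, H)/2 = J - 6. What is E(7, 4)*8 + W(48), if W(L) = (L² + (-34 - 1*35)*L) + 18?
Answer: -974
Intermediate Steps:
E(J, H) = 16 - 2*J (E(J, H) = 4 - 2*(J - 6) = 4 - 2*(-6 + J) = 4 + (12 - 2*J) = 16 - 2*J)
W(L) = 18 + L² - 69*L (W(L) = (L² + (-34 - 35)*L) + 18 = (L² - 69*L) + 18 = 18 + L² - 69*L)
E(7, 4)*8 + W(48) = (16 - 2*7)*8 + (18 + 48² - 69*48) = (16 - 14)*8 + (18 + 2304 - 3312) = 2*8 - 990 = 16 - 990 = -974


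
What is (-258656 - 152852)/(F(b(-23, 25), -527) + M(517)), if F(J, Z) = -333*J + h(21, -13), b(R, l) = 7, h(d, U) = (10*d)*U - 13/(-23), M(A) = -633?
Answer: 9464684/130949 ≈ 72.278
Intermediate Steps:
h(d, U) = 13/23 + 10*U*d (h(d, U) = 10*U*d - 13*(-1/23) = 10*U*d + 13/23 = 13/23 + 10*U*d)
F(J, Z) = -62777/23 - 333*J (F(J, Z) = -333*J + (13/23 + 10*(-13)*21) = -333*J + (13/23 - 2730) = -333*J - 62777/23 = -62777/23 - 333*J)
(-258656 - 152852)/(F(b(-23, 25), -527) + M(517)) = (-258656 - 152852)/((-62777/23 - 333*7) - 633) = -411508/((-62777/23 - 2331) - 633) = -411508/(-116390/23 - 633) = -411508/(-130949/23) = -411508*(-23/130949) = 9464684/130949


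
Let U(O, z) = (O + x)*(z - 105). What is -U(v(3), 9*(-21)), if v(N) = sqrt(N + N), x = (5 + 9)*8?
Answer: 32928 + 294*sqrt(6) ≈ 33648.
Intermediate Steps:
x = 112 (x = 14*8 = 112)
v(N) = sqrt(2)*sqrt(N) (v(N) = sqrt(2*N) = sqrt(2)*sqrt(N))
U(O, z) = (-105 + z)*(112 + O) (U(O, z) = (O + 112)*(z - 105) = (112 + O)*(-105 + z) = (-105 + z)*(112 + O))
-U(v(3), 9*(-21)) = -(-11760 - 105*sqrt(2)*sqrt(3) + 112*(9*(-21)) + (sqrt(2)*sqrt(3))*(9*(-21))) = -(-11760 - 105*sqrt(6) + 112*(-189) + sqrt(6)*(-189)) = -(-11760 - 105*sqrt(6) - 21168 - 189*sqrt(6)) = -(-32928 - 294*sqrt(6)) = 32928 + 294*sqrt(6)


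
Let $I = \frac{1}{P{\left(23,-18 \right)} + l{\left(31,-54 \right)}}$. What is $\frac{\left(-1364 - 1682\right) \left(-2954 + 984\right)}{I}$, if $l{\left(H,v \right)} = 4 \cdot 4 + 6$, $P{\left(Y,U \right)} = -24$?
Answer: $-12001240$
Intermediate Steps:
$l{\left(H,v \right)} = 22$ ($l{\left(H,v \right)} = 16 + 6 = 22$)
$I = - \frac{1}{2}$ ($I = \frac{1}{-24 + 22} = \frac{1}{-2} = - \frac{1}{2} \approx -0.5$)
$\frac{\left(-1364 - 1682\right) \left(-2954 + 984\right)}{I} = \frac{\left(-1364 - 1682\right) \left(-2954 + 984\right)}{- \frac{1}{2}} = \left(-3046\right) \left(-1970\right) \left(-2\right) = 6000620 \left(-2\right) = -12001240$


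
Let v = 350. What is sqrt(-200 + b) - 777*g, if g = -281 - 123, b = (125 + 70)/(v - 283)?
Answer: 313908 + I*sqrt(884735)/67 ≈ 3.1391e+5 + 14.039*I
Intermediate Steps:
b = 195/67 (b = (125 + 70)/(350 - 283) = 195/67 ≈ 2.9104)
g = -404
sqrt(-200 + b) - 777*g = sqrt(-200 + 195/67) - 777*(-404) = sqrt(-13205/67) + 313908 = I*sqrt(884735)/67 + 313908 = 313908 + I*sqrt(884735)/67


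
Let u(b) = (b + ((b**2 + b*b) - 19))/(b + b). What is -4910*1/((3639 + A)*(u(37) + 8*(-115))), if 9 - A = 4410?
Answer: -90835/12444222 ≈ -0.0072994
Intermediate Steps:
u(b) = (-19 + b + 2*b**2)/(2*b) (u(b) = (b + ((b**2 + b**2) - 19))/((2*b)) = (b + (2*b**2 - 19))*(1/(2*b)) = (b + (-19 + 2*b**2))*(1/(2*b)) = (-19 + b + 2*b**2)*(1/(2*b)) = (-19 + b + 2*b**2)/(2*b))
A = -4401 (A = 9 - 1*4410 = 9 - 4410 = -4401)
-4910*1/((3639 + A)*(u(37) + 8*(-115))) = -4910*1/((3639 - 4401)*((1/2 + 37 - 19/2/37) + 8*(-115))) = -4910*(-1/(762*((1/2 + 37 - 19/2*1/37) - 920))) = -4910*(-1/(762*((1/2 + 37 - 19/74) - 920))) = -4910*(-1/(762*(1378/37 - 920))) = -4910/((-32662/37*(-762))) = -4910/24888444/37 = -4910*37/24888444 = -90835/12444222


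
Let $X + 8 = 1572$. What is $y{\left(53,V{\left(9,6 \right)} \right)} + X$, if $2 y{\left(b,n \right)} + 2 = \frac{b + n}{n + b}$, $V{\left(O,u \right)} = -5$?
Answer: $\frac{3127}{2} \approx 1563.5$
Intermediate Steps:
$X = 1564$ ($X = -8 + 1572 = 1564$)
$y{\left(b,n \right)} = - \frac{1}{2}$ ($y{\left(b,n \right)} = -1 + \frac{\left(b + n\right) \frac{1}{n + b}}{2} = -1 + \frac{\left(b + n\right) \frac{1}{b + n}}{2} = -1 + \frac{1}{2} \cdot 1 = -1 + \frac{1}{2} = - \frac{1}{2}$)
$y{\left(53,V{\left(9,6 \right)} \right)} + X = - \frac{1}{2} + 1564 = \frac{3127}{2}$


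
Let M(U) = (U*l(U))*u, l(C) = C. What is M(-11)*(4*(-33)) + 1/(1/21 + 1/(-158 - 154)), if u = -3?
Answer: 4650036/97 ≈ 47939.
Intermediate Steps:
M(U) = -3*U² (M(U) = (U*U)*(-3) = U²*(-3) = -3*U²)
M(-11)*(4*(-33)) + 1/(1/21 + 1/(-158 - 154)) = (-3*(-11)²)*(4*(-33)) + 1/(1/21 + 1/(-158 - 154)) = -3*121*(-132) + 1/(1/21 + 1/(-312)) = -363*(-132) + 1/(1/21 - 1/312) = 47916 + 1/(97/2184) = 47916 + 2184/97 = 4650036/97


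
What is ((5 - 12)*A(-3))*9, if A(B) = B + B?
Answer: 378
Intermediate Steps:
A(B) = 2*B
((5 - 12)*A(-3))*9 = ((5 - 12)*(2*(-3)))*9 = -7*(-6)*9 = 42*9 = 378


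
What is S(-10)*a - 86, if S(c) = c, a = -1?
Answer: -76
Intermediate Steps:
S(-10)*a - 86 = -10*(-1) - 86 = 10 - 86 = -76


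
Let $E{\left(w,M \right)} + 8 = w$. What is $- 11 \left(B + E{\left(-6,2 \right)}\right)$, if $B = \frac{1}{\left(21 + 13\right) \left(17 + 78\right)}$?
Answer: $\frac{497409}{3230} \approx 154.0$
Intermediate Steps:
$E{\left(w,M \right)} = -8 + w$
$B = \frac{1}{3230}$ ($B = \frac{1}{34 \cdot 95} = \frac{1}{3230} \approx 0.0003096$)
$- 11 \left(B + E{\left(-6,2 \right)}\right) = - 11 \left(\frac{1}{3230} - 14\right) = \left(-11\right) \left(- \frac{45219}{3230}\right) = \frac{497409}{3230}$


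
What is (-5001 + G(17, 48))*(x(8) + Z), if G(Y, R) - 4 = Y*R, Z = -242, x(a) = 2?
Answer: 1003440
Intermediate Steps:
G(Y, R) = 4 + R*Y (G(Y, R) = 4 + Y*R = 4 + R*Y)
(-5001 + G(17, 48))*(x(8) + Z) = (-5001 + (4 + 48*17))*(2 - 242) = (-5001 + (4 + 816))*(-240) = (-5001 + 820)*(-240) = -4181*(-240) = 1003440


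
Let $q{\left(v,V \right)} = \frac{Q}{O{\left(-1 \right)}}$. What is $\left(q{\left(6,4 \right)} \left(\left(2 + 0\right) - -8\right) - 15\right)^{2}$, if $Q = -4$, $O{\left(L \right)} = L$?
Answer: $625$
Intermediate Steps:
$q{\left(v,V \right)} = 4$ ($q{\left(v,V \right)} = - \frac{4}{-1} = \left(-4\right) \left(-1\right) = 4$)
$\left(q{\left(6,4 \right)} \left(\left(2 + 0\right) - -8\right) - 15\right)^{2} = \left(4 \left(\left(2 + 0\right) - -8\right) - 15\right)^{2} = \left(4 \left(2 + 8\right) - 15\right)^{2} = \left(4 \cdot 10 - 15\right)^{2} = \left(40 - 15\right)^{2} = 25^{2} = 625$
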